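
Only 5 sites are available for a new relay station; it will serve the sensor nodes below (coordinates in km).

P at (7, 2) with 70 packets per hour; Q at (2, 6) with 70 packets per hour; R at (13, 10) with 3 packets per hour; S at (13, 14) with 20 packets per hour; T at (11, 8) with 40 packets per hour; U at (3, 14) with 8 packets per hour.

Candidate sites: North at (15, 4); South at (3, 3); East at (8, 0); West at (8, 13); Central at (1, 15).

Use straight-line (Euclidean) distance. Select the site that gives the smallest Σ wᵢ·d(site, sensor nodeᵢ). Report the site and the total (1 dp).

Total weighted distance at each candidate:
  North (15, 4): total = 2072.1
  South (3, 3): total = 1309.3
  East (8, 0): total = 1542.0
  West (8, 13): total = 1812.0
  Central (1, 15): total = 2422.1
Minimum is at South with total 1309.3 km.

South, total 1309.3 km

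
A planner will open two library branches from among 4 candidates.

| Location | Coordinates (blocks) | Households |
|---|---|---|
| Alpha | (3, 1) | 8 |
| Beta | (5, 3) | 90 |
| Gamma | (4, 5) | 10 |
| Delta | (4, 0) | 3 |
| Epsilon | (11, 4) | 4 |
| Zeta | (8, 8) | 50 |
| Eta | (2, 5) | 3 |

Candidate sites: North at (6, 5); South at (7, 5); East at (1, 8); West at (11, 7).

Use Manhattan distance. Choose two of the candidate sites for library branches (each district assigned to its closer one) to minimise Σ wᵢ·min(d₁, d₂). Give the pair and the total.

Evaluate every pair (each demand assigned to the nearer of the two):
  {North, West}: total = 591
  {North, South}: total = 599
  {North, East}: total = 653
  {South, West}: total = 705
  {South, East}: total = 710
  {East, West}: total = 1199
Best pair: {North, West} with total 591.

{North, West}, total 591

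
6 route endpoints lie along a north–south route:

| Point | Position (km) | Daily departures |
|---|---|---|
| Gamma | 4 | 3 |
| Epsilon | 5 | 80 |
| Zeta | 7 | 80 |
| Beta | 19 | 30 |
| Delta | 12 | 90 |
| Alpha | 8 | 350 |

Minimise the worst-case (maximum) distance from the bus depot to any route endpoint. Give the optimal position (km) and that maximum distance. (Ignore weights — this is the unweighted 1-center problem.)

location 11.5, max distance 7.5

The 1-center on a line is the midpoint of the two extreme points: leftmost at 4, rightmost at 19.
Optimal location = (4 + 19)/2 = 11.5; maximum distance = (19 − 4)/2 = 7.5.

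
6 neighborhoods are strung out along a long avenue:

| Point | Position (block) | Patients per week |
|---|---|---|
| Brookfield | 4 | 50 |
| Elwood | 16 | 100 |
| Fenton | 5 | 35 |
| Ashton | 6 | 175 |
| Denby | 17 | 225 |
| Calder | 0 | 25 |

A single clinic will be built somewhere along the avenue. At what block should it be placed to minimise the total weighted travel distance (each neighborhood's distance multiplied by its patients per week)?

For a sum of weighted absolute distances on a line, the optimum is the weighted median (not the mean). Total weight W = 610; half-weight = 305.
Sort by position and accumulate weight:
  block 0 (Calder, w=25) → cum 25
  block 4 (Brookfield, w=50) → cum 75
  block 5 (Fenton, w=35) → cum 110
  block 6 (Ashton, w=175) → cum 285
  block 16 (Elwood, w=100) → cum 385  ≥ 305 → median here
  block 17 (Denby, w=225) → cum 610
Optimal location: block 16.

x = 16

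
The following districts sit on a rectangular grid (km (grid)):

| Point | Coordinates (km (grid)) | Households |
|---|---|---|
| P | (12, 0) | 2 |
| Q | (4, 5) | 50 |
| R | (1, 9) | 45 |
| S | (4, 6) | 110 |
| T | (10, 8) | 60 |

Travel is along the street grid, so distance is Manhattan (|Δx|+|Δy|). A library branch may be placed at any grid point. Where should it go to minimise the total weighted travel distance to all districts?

Manhattan distance separates: Σwᵢ(|x−xᵢ|+|y−yᵢ|) = Σwᵢ|x−xᵢ| + Σwᵢ|y−yᵢ|, so x and y are optimised independently as 1-D weighted medians.
Total weight W = 267; half = 133.5.
x-coordinate, sorted with cumulative weight:
  x=1 (R, w=45) cum 45
  x=4 (Q, w=50) cum 95
  x=4 (S, w=110) cum 205  ← median
  x=10 (T, w=60) cum 265
  x=12 (P, w=2) cum 267
⇒ x* = 4
y-coordinate, sorted with cumulative weight:
  y=0 (P, w=2) cum 2
  y=5 (Q, w=50) cum 52
  y=6 (S, w=110) cum 162  ← median
  y=8 (T, w=60) cum 222
  y=9 (R, w=45) cum 267
⇒ y* = 6

(4, 6)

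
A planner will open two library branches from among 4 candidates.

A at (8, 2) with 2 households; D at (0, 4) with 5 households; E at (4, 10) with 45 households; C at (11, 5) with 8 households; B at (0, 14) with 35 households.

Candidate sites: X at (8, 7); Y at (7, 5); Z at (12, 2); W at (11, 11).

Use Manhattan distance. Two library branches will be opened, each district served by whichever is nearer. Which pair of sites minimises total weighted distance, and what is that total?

{X, W}, total 910

Evaluate every pair (each demand assigned to the nearer of the two):
  {X, W}: total = 910
  {X, Y}: total = 920
  {Y, W}: total = 930
  {X, Z}: total = 935
  {Z, W}: total = 960
  {Y, Z}: total = 1000
Best pair: {X, W} with total 910.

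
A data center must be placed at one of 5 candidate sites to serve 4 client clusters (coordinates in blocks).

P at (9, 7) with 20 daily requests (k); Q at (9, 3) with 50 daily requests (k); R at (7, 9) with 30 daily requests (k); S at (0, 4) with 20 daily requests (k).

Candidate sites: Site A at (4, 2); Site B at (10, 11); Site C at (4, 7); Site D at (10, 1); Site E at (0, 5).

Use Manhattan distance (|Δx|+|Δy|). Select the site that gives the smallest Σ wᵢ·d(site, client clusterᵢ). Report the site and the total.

Site C, total 840 blocks

Total weighted distance at each candidate:
  Site A (4, 2): total = 920
  Site B (10, 11): total = 1040
  Site C (4, 7): total = 840
  Site D (10, 1): total = 880
  Site E (0, 5): total = 1120
Minimum is at Site C with total 840 blocks.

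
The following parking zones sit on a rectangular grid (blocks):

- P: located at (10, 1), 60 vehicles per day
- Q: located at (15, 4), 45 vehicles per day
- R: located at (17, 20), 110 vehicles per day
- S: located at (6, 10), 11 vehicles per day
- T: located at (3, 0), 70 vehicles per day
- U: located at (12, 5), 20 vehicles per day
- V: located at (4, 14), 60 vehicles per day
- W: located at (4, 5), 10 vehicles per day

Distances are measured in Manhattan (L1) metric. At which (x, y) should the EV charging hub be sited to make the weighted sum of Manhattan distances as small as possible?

(10, 5)

Manhattan distance separates: Σwᵢ(|x−xᵢ|+|y−yᵢ|) = Σwᵢ|x−xᵢ| + Σwᵢ|y−yᵢ|, so x and y are optimised independently as 1-D weighted medians.
Total weight W = 386; half = 193.
x-coordinate, sorted with cumulative weight:
  x=3 (T, w=70) cum 70
  x=4 (V, w=60) cum 130
  x=4 (W, w=10) cum 140
  x=6 (S, w=11) cum 151
  x=10 (P, w=60) cum 211  ← median
  x=12 (U, w=20) cum 231
  x=15 (Q, w=45) cum 276
  x=17 (R, w=110) cum 386
⇒ x* = 10
y-coordinate, sorted with cumulative weight:
  y=0 (T, w=70) cum 70
  y=1 (P, w=60) cum 130
  y=4 (Q, w=45) cum 175
  y=5 (U, w=20) cum 195  ← median
  y=5 (W, w=10) cum 205
  y=10 (S, w=11) cum 216
  y=14 (V, w=60) cum 276
  y=20 (R, w=110) cum 386
⇒ y* = 5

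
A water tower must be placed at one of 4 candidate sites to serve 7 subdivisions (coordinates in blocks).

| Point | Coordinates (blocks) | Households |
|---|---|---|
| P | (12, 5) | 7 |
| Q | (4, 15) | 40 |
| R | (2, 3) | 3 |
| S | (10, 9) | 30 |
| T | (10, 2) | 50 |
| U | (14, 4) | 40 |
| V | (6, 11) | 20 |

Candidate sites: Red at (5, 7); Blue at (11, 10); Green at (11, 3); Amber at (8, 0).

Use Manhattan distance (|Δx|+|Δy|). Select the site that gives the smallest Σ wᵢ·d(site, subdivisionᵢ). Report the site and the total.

Green, total 1538 blocks

Total weighted distance at each candidate:
  Red (5, 7): total = 1734
  Blue (11, 10): total = 1560
  Green (11, 3): total = 1538
  Amber (8, 0): total = 2040
Minimum is at Green with total 1538 blocks.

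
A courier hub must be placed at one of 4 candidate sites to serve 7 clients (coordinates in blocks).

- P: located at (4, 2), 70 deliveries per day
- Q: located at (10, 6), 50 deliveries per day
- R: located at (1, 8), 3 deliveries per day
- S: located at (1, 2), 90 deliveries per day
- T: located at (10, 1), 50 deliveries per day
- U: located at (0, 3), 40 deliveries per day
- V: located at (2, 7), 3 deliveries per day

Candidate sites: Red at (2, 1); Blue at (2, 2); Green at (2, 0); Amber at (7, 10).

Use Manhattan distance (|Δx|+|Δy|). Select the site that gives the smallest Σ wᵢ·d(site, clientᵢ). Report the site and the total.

Total weighted distance at each candidate:
  Red (2, 1): total = 1642
  Blue (2, 2): total = 1436
  Green (2, 0): total = 1948
  Amber (7, 10): total = 3588
Minimum is at Blue with total 1436 blocks.

Blue, total 1436 blocks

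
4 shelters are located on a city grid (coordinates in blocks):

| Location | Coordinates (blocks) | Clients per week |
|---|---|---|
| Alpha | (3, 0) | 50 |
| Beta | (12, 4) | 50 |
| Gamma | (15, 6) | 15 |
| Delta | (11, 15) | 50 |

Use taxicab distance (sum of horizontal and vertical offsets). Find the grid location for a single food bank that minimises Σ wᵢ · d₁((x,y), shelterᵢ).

(11, 4)

Manhattan distance separates: Σwᵢ(|x−xᵢ|+|y−yᵢ|) = Σwᵢ|x−xᵢ| + Σwᵢ|y−yᵢ|, so x and y are optimised independently as 1-D weighted medians.
Total weight W = 165; half = 82.5.
x-coordinate, sorted with cumulative weight:
  x=3 (Alpha, w=50) cum 50
  x=11 (Delta, w=50) cum 100  ← median
  x=12 (Beta, w=50) cum 150
  x=15 (Gamma, w=15) cum 165
⇒ x* = 11
y-coordinate, sorted with cumulative weight:
  y=0 (Alpha, w=50) cum 50
  y=4 (Beta, w=50) cum 100  ← median
  y=6 (Gamma, w=15) cum 115
  y=15 (Delta, w=50) cum 165
⇒ y* = 4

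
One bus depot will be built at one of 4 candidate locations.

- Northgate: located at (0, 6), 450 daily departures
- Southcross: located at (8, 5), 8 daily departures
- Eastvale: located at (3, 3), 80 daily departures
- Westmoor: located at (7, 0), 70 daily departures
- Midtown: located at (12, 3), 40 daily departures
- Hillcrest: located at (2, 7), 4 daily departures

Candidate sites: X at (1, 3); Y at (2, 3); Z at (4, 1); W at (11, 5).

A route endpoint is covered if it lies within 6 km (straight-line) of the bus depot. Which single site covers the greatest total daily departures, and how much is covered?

Coverage radius r = 6 km; a point is covered iff (Δx)²+(Δy)² ≤ 6² = 36.
  X (1, 3): covers {Northgate, Eastvale, Hillcrest} → 534
  Y (2, 3): covers {Northgate, Eastvale, Westmoor, Hillcrest} → 604
  Z (4, 1): covers {Southcross, Eastvale, Westmoor} → 158
  W (11, 5): covers {Southcross, Midtown} → 48
Maximum coverage at Y: 604 daily departures.

Y, covering 604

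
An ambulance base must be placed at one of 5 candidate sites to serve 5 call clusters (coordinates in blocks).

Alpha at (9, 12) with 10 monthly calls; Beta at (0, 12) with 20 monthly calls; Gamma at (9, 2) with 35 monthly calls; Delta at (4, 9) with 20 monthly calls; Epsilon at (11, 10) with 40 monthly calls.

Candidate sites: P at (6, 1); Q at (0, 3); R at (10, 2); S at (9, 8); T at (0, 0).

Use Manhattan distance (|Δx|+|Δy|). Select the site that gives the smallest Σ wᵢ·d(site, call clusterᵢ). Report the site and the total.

S, total 790 blocks

Total weighted distance at each candidate:
  P (6, 1): total = 1380
  Q (0, 3): total = 1630
  R (10, 2): total = 1165
  S (9, 8): total = 790
  T (0, 0): total = 1935
Minimum is at S with total 790 blocks.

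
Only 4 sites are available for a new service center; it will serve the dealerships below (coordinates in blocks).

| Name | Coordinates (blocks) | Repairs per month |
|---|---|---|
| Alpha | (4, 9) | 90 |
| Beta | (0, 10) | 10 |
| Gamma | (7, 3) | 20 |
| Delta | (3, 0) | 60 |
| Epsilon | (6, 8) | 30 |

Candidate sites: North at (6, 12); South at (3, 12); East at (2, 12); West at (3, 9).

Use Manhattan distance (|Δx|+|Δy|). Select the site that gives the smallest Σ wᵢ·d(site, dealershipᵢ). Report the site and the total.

West, total 990 blocks

Total weighted distance at each candidate:
  North (6, 12): total = 1750
  South (3, 12): total = 1600
  East (2, 12): total = 1790
  West (3, 9): total = 990
Minimum is at West with total 990 blocks.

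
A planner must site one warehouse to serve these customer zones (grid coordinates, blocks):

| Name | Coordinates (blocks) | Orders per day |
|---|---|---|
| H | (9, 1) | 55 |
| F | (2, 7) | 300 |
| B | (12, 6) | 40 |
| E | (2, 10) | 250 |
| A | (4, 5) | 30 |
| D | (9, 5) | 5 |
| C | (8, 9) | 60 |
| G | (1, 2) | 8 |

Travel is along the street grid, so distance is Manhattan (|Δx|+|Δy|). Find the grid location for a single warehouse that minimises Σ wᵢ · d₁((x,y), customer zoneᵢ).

(2, 7)

Manhattan distance separates: Σwᵢ(|x−xᵢ|+|y−yᵢ|) = Σwᵢ|x−xᵢ| + Σwᵢ|y−yᵢ|, so x and y are optimised independently as 1-D weighted medians.
Total weight W = 748; half = 374.
x-coordinate, sorted with cumulative weight:
  x=1 (G, w=8) cum 8
  x=2 (F, w=300) cum 308
  x=2 (E, w=250) cum 558  ← median
  x=4 (A, w=30) cum 588
  x=8 (C, w=60) cum 648
  x=9 (H, w=55) cum 703
  x=9 (D, w=5) cum 708
  x=12 (B, w=40) cum 748
⇒ x* = 2
y-coordinate, sorted with cumulative weight:
  y=1 (H, w=55) cum 55
  y=2 (G, w=8) cum 63
  y=5 (A, w=30) cum 93
  y=5 (D, w=5) cum 98
  y=6 (B, w=40) cum 138
  y=7 (F, w=300) cum 438  ← median
  y=9 (C, w=60) cum 498
  y=10 (E, w=250) cum 748
⇒ y* = 7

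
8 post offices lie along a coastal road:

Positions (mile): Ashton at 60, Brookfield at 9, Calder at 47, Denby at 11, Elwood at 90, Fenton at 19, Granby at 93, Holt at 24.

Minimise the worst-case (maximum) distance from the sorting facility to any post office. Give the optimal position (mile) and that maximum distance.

The 1-center on a line is the midpoint of the two extreme points: leftmost at 9, rightmost at 93.
Optimal location = (9 + 93)/2 = 51; maximum distance = (93 − 9)/2 = 42.

location 51, max distance 42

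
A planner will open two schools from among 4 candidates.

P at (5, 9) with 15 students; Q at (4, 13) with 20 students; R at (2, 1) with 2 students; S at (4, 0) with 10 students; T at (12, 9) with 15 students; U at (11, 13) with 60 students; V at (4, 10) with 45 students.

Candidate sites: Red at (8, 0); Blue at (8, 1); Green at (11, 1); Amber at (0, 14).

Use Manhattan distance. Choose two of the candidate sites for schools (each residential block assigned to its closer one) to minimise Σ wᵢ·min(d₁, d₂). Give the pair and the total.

Evaluate every pair (each demand assigned to the nearer of the two):
  {Green, Amber}: total = 1563
  {Blue, Amber}: total = 1572
  {Red, Amber}: total = 1579
  {Blue, Green}: total = 1987
  {Red, Green}: total = 2059
  {Red, Blue}: total = 2202
Best pair: {Green, Amber} with total 1563.

{Green, Amber}, total 1563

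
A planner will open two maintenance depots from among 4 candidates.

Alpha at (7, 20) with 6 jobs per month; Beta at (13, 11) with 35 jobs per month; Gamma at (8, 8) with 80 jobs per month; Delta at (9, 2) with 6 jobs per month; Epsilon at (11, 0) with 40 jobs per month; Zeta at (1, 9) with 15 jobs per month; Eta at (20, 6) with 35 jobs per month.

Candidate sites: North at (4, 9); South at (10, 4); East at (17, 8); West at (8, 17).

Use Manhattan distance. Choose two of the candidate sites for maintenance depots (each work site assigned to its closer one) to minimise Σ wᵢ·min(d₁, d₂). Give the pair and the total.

Evaluate every pair (each demand assigned to the nearer of the two):
  {South, East}: total = 1442
  {North, South}: total = 1517
  {North, East}: total = 1581
  {South, West}: total = 1702
  {East, West}: total = 2033
  {North, West}: total = 2231
Best pair: {South, East} with total 1442.

{South, East}, total 1442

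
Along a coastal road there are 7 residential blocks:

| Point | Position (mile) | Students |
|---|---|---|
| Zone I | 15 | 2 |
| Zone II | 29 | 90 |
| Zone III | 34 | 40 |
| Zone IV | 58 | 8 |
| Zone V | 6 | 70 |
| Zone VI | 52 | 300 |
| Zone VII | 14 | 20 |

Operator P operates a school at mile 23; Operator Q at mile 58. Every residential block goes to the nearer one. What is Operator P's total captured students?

The indifferent point is the midpoint (23+58)/2 = 40.5; residential blocks left of it (closer to Operator P at 23) go to Operator P, those right go to Operator Q.
  Zone V at 6 (w=70) → Operator P
  Zone VII at 14 (w=20) → Operator P
  Zone I at 15 (w=2) → Operator P
  Zone II at 29 (w=90) → Operator P
  Zone III at 34 (w=40) → Operator P
  Zone VI at 52 (w=300) → Operator Q
  Zone IV at 58 (w=8) → Operator Q
Operator P captures 222; Operator Q captures 308.

222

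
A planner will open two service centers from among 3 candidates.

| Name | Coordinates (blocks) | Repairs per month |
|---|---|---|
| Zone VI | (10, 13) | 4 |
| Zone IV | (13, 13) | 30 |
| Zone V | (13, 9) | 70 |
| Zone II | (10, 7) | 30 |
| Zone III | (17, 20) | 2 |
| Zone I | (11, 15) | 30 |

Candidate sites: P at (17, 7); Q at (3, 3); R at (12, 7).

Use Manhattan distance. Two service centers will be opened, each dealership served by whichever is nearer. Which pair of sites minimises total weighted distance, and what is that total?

{P, R}, total 808

Evaluate every pair (each demand assigned to the nearer of the two):
  {P, R}: total = 808
  {Q, R}: total = 818
  {P, Q}: total = 1428
Best pair: {P, R} with total 808.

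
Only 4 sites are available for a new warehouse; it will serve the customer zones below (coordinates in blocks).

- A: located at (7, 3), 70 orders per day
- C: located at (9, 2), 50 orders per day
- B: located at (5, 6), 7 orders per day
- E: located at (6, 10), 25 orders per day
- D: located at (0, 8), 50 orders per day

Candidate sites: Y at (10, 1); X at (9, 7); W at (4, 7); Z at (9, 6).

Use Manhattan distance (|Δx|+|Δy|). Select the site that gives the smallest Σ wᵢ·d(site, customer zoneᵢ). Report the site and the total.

Z, total 1303 blocks

Total weighted distance at each candidate:
  Y (10, 1): total = 1695
  X (9, 7): total = 1355
  W (4, 7): total = 1379
  Z (9, 6): total = 1303
Minimum is at Z with total 1303 blocks.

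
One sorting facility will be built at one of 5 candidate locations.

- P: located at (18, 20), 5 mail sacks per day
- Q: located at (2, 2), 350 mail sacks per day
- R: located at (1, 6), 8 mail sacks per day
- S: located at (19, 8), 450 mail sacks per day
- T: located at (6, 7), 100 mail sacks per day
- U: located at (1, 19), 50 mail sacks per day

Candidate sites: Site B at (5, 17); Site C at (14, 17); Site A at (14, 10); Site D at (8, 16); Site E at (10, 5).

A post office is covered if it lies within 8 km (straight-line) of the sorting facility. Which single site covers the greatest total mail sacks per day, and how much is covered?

Coverage radius r = 8 km; a point is covered iff (Δx)²+(Δy)² ≤ 8² = 64.
  Site B (5, 17): covers {U} → 50
  Site C (14, 17): covers {P} → 5
  Site A (14, 10): covers {S} → 450
  Site D (8, 16): covers {U} → 50
  Site E (10, 5): covers {T} → 100
Maximum coverage at Site A: 450 mail sacks per day.

Site A, covering 450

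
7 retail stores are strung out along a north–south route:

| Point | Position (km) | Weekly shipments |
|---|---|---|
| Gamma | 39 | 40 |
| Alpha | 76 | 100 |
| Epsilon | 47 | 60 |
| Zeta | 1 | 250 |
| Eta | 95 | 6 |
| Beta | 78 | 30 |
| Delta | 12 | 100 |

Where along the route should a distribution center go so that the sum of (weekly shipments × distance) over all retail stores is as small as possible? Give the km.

For a sum of weighted absolute distances on a line, the optimum is the weighted median (not the mean). Total weight W = 586; half-weight = 293.
Sort by position and accumulate weight:
  km 1 (Zeta, w=250) → cum 250
  km 12 (Delta, w=100) → cum 350  ≥ 293 → median here
  km 39 (Gamma, w=40) → cum 390
  km 47 (Epsilon, w=60) → cum 450
  km 76 (Alpha, w=100) → cum 550
  km 78 (Beta, w=30) → cum 580
  km 95 (Eta, w=6) → cum 586
Optimal location: km 12.

x = 12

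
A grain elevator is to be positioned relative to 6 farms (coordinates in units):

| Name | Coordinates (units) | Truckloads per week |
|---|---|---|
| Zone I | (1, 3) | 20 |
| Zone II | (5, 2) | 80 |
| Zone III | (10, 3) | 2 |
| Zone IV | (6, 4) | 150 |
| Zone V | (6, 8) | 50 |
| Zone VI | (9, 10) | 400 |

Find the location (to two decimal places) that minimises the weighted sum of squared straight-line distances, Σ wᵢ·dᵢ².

The minimiser of Σwᵢ‖p−pᵢ‖² is the weighted centroid p* = (Σwᵢpᵢ)/(Σwᵢ).
Σwᵢ = 702.
Σwᵢxᵢ = 20·1 + 80·5 + 2·10 + 150·6 + 50·6 + 400·9 = 5240.
Σwᵢyᵢ = 20·3 + 80·2 + 2·3 + 150·4 + 50·8 + 400·10 = 5226.
x* = 5240/702 = 7.46, y* = 5226/702 = 7.44.

(7.46, 7.44)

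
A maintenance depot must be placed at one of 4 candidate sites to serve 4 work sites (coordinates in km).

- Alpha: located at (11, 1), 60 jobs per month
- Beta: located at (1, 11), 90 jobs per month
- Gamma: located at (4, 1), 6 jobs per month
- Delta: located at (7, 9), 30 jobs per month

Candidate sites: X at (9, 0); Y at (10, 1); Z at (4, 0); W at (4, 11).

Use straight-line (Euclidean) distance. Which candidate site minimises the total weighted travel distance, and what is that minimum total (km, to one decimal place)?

W, total 1170.6 km

Total weighted distance at each candidate:
  X (9, 0): total = 1665.5
  Y (10, 1): total = 1563.1
  Z (4, 0): total = 1741.0
  W (4, 11): total = 1170.6
Minimum is at W with total 1170.6 km.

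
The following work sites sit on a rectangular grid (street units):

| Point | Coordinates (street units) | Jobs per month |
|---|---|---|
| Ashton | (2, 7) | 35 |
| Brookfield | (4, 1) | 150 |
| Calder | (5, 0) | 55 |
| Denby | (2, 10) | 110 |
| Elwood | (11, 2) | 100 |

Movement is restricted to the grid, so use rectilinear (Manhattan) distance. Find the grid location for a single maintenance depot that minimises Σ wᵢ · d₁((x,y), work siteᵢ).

(4, 2)

Manhattan distance separates: Σwᵢ(|x−xᵢ|+|y−yᵢ|) = Σwᵢ|x−xᵢ| + Σwᵢ|y−yᵢ|, so x and y are optimised independently as 1-D weighted medians.
Total weight W = 450; half = 225.
x-coordinate, sorted with cumulative weight:
  x=2 (Ashton, w=35) cum 35
  x=2 (Denby, w=110) cum 145
  x=4 (Brookfield, w=150) cum 295  ← median
  x=5 (Calder, w=55) cum 350
  x=11 (Elwood, w=100) cum 450
⇒ x* = 4
y-coordinate, sorted with cumulative weight:
  y=0 (Calder, w=55) cum 55
  y=1 (Brookfield, w=150) cum 205
  y=2 (Elwood, w=100) cum 305  ← median
  y=7 (Ashton, w=35) cum 340
  y=10 (Denby, w=110) cum 450
⇒ y* = 2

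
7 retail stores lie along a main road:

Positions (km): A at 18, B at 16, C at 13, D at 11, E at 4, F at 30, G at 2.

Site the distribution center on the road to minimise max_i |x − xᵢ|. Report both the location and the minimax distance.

location 16, max distance 14

The 1-center on a line is the midpoint of the two extreme points: leftmost at 2, rightmost at 30.
Optimal location = (2 + 30)/2 = 16; maximum distance = (30 − 2)/2 = 14.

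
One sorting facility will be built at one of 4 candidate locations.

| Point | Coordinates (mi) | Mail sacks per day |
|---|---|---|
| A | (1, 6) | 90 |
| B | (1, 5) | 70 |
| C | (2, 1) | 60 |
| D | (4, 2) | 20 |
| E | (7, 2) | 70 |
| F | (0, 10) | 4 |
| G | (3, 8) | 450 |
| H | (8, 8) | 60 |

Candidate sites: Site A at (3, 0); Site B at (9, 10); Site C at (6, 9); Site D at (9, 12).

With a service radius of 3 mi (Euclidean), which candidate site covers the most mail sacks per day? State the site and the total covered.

Coverage radius r = 3 mi; a point is covered iff (Δx)²+(Δy)² ≤ 3² = 9.
  Site A (3, 0): covers {C, D} → 80
  Site B (9, 10): covers {H} → 60
  Site C (6, 9): covers {H} → 60
  Site D (9, 12): covers {none} → 0
Maximum coverage at Site A: 80 mail sacks per day.

Site A, covering 80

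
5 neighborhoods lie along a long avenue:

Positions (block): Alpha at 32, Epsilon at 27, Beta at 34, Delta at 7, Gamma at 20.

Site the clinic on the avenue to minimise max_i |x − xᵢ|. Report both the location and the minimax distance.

location 20.5, max distance 13.5

The 1-center on a line is the midpoint of the two extreme points: leftmost at 7, rightmost at 34.
Optimal location = (7 + 34)/2 = 20.5; maximum distance = (34 − 7)/2 = 13.5.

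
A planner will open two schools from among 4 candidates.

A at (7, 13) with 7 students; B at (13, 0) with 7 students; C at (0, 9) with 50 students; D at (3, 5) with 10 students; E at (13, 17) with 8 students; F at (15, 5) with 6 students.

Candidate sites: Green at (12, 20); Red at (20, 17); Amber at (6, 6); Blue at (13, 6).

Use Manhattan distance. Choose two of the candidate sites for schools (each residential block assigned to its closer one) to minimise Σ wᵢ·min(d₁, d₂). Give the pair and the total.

{Amber, Blue}, total 694

Evaluate every pair (each demand assigned to the nearer of the two):
  {Amber, Blue}: total = 694
  {Green, Amber}: total = 729
  {Red, Amber}: total = 753
  {Green, Blue}: total = 1086
  {Red, Blue}: total = 1117
  {Green, Red}: total = 1755
Best pair: {Amber, Blue} with total 694.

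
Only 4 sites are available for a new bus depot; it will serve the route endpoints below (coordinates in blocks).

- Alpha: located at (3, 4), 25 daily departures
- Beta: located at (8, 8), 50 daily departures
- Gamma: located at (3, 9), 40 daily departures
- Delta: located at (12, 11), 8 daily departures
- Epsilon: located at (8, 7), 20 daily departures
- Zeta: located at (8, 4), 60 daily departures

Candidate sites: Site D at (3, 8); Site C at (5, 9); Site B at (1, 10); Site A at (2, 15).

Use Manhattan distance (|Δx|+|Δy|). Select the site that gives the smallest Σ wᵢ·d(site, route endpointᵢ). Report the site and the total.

Total weighted distance at each candidate:
  Site D (3, 8): total = 1146
  Site C (5, 9): total = 1107
  Site B (1, 10): total = 1846
  Site A (2, 15): total = 2642
Minimum is at Site C with total 1107 blocks.

Site C, total 1107 blocks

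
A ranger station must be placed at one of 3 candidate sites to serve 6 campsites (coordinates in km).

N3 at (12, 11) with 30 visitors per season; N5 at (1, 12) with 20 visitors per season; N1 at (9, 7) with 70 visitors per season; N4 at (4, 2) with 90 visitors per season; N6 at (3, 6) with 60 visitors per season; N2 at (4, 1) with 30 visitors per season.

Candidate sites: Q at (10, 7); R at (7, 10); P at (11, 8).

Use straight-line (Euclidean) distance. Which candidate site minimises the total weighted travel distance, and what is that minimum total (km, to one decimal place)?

Q, total 1791.8 km

Total weighted distance at each candidate:
  Q (10, 7): total = 1791.8
  R (7, 10): total = 1924.8
  P (11, 8): total = 2088.3
Minimum is at Q with total 1791.8 km.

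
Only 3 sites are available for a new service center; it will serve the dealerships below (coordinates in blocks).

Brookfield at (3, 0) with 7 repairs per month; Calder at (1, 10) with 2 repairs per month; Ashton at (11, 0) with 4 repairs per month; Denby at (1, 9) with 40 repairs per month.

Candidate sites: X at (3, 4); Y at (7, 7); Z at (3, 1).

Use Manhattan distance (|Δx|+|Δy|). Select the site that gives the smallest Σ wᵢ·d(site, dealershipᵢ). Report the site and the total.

Total weighted distance at each candidate:
  X (3, 4): total = 372
  Y (7, 7): total = 459
  Z (3, 1): total = 465
Minimum is at X with total 372 blocks.

X, total 372 blocks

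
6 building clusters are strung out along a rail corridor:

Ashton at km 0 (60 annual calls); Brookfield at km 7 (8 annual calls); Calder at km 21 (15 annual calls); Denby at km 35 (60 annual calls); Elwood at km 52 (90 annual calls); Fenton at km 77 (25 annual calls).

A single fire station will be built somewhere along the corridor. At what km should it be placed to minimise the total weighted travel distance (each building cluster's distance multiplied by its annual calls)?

x = 35

For a sum of weighted absolute distances on a line, the optimum is the weighted median (not the mean). Total weight W = 258; half-weight = 129.
Sort by position and accumulate weight:
  km 0 (Ashton, w=60) → cum 60
  km 7 (Brookfield, w=8) → cum 68
  km 21 (Calder, w=15) → cum 83
  km 35 (Denby, w=60) → cum 143  ≥ 129 → median here
  km 52 (Elwood, w=90) → cum 233
  km 77 (Fenton, w=25) → cum 258
Optimal location: km 35.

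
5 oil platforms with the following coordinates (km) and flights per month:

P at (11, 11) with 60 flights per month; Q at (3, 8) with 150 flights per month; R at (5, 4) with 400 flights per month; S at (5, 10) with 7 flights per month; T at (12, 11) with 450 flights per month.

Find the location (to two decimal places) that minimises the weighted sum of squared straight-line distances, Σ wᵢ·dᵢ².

(8.01, 7.95)

The minimiser of Σwᵢ‖p−pᵢ‖² is the weighted centroid p* = (Σwᵢpᵢ)/(Σwᵢ).
Σwᵢ = 1067.
Σwᵢxᵢ = 60·11 + 150·3 + 400·5 + 7·5 + 450·12 = 8545.
Σwᵢyᵢ = 60·11 + 150·8 + 400·4 + 7·10 + 450·11 = 8480.
x* = 8545/1067 = 8.01, y* = 8480/1067 = 7.95.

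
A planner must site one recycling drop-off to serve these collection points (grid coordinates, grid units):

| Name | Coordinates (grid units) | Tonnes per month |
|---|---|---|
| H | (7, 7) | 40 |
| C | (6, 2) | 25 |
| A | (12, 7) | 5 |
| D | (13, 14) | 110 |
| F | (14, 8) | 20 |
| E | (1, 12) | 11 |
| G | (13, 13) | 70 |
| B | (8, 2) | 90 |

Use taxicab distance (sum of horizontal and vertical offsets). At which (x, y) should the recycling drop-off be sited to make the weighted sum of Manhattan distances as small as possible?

Manhattan distance separates: Σwᵢ(|x−xᵢ|+|y−yᵢ|) = Σwᵢ|x−xᵢ| + Σwᵢ|y−yᵢ|, so x and y are optimised independently as 1-D weighted medians.
Total weight W = 371; half = 185.5.
x-coordinate, sorted with cumulative weight:
  x=1 (E, w=11) cum 11
  x=6 (C, w=25) cum 36
  x=7 (H, w=40) cum 76
  x=8 (B, w=90) cum 166
  x=12 (A, w=5) cum 171
  x=13 (D, w=110) cum 281  ← median
  x=13 (G, w=70) cum 351
  x=14 (F, w=20) cum 371
⇒ x* = 13
y-coordinate, sorted with cumulative weight:
  y=2 (C, w=25) cum 25
  y=2 (B, w=90) cum 115
  y=7 (H, w=40) cum 155
  y=7 (A, w=5) cum 160
  y=8 (F, w=20) cum 180
  y=12 (E, w=11) cum 191  ← median
  y=13 (G, w=70) cum 261
  y=14 (D, w=110) cum 371
⇒ y* = 12

(13, 12)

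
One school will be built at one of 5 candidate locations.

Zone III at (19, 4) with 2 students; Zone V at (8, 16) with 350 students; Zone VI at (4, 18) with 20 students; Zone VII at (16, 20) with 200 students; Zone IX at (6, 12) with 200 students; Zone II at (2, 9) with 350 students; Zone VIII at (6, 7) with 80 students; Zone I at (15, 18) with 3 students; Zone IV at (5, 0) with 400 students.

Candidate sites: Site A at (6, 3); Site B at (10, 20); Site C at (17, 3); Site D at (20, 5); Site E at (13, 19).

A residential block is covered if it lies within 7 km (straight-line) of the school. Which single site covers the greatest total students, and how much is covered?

Coverage radius r = 7 km; a point is covered iff (Δx)²+(Δy)² ≤ 7² = 49.
  Site A (6, 3): covers {Zone VIII, Zone IV} → 480
  Site B (10, 20): covers {Zone V, Zone VI, Zone VII, Zone I} → 573
  Site C (17, 3): covers {Zone III} → 2
  Site D (20, 5): covers {Zone III} → 2
  Site E (13, 19): covers {Zone V, Zone VII, Zone I} → 553
Maximum coverage at Site B: 573 students.

Site B, covering 573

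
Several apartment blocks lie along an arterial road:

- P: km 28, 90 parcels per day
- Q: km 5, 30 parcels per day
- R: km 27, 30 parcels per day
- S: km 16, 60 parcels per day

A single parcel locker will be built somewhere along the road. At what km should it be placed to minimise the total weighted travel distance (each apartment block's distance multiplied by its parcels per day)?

x = 27

For a sum of weighted absolute distances on a line, the optimum is the weighted median (not the mean). Total weight W = 210; half-weight = 105.
Sort by position and accumulate weight:
  km 5 (Q, w=30) → cum 30
  km 16 (S, w=60) → cum 90
  km 27 (R, w=30) → cum 120  ≥ 105 → median here
  km 28 (P, w=90) → cum 210
Optimal location: km 27.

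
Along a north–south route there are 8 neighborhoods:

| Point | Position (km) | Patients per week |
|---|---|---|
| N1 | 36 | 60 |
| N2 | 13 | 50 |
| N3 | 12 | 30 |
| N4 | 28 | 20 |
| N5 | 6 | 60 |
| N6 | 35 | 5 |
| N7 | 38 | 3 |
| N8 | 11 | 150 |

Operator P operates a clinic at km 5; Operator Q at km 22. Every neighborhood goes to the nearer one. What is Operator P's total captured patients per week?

290

The indifferent point is the midpoint (5+22)/2 = 13.5; neighborhoods left of it (closer to Operator P at 5) go to Operator P, those right go to Operator Q.
  N5 at 6 (w=60) → Operator P
  N8 at 11 (w=150) → Operator P
  N3 at 12 (w=30) → Operator P
  N2 at 13 (w=50) → Operator P
  N4 at 28 (w=20) → Operator Q
  N6 at 35 (w=5) → Operator Q
  N1 at 36 (w=60) → Operator Q
  N7 at 38 (w=3) → Operator Q
Operator P captures 290; Operator Q captures 88.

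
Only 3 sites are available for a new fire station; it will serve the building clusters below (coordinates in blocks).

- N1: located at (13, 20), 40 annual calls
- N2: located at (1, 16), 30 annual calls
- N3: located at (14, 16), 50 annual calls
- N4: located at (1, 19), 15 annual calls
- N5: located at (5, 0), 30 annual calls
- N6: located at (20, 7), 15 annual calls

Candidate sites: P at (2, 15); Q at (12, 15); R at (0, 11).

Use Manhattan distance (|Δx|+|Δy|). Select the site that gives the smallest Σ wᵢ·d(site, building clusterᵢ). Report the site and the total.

Total weighted distance at each candidate:
  P (2, 15): total = 2355
  Q (12, 15): total = 1875
  R (0, 11): total = 2985
Minimum is at Q with total 1875 blocks.

Q, total 1875 blocks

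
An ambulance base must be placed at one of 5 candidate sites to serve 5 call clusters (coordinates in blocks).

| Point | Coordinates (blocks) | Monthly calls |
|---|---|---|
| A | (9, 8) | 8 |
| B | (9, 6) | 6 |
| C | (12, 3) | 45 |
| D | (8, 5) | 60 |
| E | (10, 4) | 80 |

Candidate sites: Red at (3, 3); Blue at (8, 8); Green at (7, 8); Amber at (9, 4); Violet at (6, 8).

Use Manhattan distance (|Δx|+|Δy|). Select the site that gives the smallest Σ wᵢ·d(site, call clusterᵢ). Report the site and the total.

Total weighted distance at each candidate:
  Red (3, 3): total = 1607
  Blue (8, 8): total = 1091
  Green (7, 8): total = 1290
  Amber (9, 4): total = 424
  Violet (6, 8): total = 1489
Minimum is at Amber with total 424 blocks.

Amber, total 424 blocks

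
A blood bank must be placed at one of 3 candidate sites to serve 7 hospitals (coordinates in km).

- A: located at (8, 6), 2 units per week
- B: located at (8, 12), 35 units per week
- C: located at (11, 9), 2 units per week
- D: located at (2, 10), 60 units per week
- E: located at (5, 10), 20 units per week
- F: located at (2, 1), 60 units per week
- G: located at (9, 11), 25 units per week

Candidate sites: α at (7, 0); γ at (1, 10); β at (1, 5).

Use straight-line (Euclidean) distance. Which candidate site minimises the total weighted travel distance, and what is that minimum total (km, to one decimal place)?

Total weighted distance at each candidate:
  α (7, 0): total = 1913.5
  γ (1, 10): total = 1175.9
  β (1, 5): total = 1313.6
Minimum is at γ with total 1175.9 km.

γ, total 1175.9 km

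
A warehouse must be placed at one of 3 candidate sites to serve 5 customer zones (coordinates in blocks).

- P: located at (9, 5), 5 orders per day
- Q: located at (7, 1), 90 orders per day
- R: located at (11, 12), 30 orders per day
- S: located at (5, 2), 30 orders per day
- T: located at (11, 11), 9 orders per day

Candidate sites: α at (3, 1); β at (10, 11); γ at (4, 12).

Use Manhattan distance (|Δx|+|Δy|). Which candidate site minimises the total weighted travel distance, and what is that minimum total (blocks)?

α, total 1232 blocks

Total weighted distance at each candidate:
  α (3, 1): total = 1232
  β (10, 11): total = 1694
  γ (4, 12): total = 1932
Minimum is at α with total 1232 blocks.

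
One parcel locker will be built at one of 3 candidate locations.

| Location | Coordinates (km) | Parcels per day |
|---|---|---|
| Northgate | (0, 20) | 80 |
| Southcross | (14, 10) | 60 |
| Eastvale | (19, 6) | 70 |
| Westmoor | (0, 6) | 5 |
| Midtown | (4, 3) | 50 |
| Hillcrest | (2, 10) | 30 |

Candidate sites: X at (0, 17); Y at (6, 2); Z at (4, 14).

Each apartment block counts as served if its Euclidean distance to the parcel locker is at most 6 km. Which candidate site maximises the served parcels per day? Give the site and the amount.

X, covering 80

Coverage radius r = 6 km; a point is covered iff (Δx)²+(Δy)² ≤ 6² = 36.
  X (0, 17): covers {Northgate} → 80
  Y (6, 2): covers {Midtown} → 50
  Z (4, 14): covers {Hillcrest} → 30
Maximum coverage at X: 80 parcels per day.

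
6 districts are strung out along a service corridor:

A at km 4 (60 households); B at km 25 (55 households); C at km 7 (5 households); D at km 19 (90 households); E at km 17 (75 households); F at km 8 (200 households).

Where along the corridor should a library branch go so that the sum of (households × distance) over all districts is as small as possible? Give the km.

x = 8

For a sum of weighted absolute distances on a line, the optimum is the weighted median (not the mean). Total weight W = 485; half-weight = 242.5.
Sort by position and accumulate weight:
  km 4 (A, w=60) → cum 60
  km 7 (C, w=5) → cum 65
  km 8 (F, w=200) → cum 265  ≥ 242.5 → median here
  km 17 (E, w=75) → cum 340
  km 19 (D, w=90) → cum 430
  km 25 (B, w=55) → cum 485
Optimal location: km 8.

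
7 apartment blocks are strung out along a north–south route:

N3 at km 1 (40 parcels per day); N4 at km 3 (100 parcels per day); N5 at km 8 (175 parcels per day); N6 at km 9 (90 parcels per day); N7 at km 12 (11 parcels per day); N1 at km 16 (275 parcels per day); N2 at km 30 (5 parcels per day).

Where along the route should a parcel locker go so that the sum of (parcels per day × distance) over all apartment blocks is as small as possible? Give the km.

For a sum of weighted absolute distances on a line, the optimum is the weighted median (not the mean). Total weight W = 696; half-weight = 348.
Sort by position and accumulate weight:
  km 1 (N3, w=40) → cum 40
  km 3 (N4, w=100) → cum 140
  km 8 (N5, w=175) → cum 315
  km 9 (N6, w=90) → cum 405  ≥ 348 → median here
  km 12 (N7, w=11) → cum 416
  km 16 (N1, w=275) → cum 691
  km 30 (N2, w=5) → cum 696
Optimal location: km 9.

x = 9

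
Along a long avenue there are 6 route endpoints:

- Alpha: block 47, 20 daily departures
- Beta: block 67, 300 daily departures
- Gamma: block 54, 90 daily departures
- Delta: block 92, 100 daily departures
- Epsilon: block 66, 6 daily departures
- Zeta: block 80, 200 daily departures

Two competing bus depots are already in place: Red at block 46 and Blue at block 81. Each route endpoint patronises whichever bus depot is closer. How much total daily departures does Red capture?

110

The indifferent point is the midpoint (46+81)/2 = 63.5; route endpoints left of it (closer to Red at 46) go to Red, those right go to Blue.
  Alpha at 47 (w=20) → Red
  Gamma at 54 (w=90) → Red
  Epsilon at 66 (w=6) → Blue
  Beta at 67 (w=300) → Blue
  Zeta at 80 (w=200) → Blue
  Delta at 92 (w=100) → Blue
Red captures 110; Blue captures 606.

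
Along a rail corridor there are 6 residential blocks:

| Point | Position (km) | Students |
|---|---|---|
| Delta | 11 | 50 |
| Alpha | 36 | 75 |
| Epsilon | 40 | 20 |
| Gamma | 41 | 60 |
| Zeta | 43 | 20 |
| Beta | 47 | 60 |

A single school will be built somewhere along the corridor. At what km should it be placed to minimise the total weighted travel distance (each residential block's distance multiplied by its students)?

For a sum of weighted absolute distances on a line, the optimum is the weighted median (not the mean). Total weight W = 285; half-weight = 142.5.
Sort by position and accumulate weight:
  km 11 (Delta, w=50) → cum 50
  km 36 (Alpha, w=75) → cum 125
  km 40 (Epsilon, w=20) → cum 145  ≥ 142.5 → median here
  km 41 (Gamma, w=60) → cum 205
  km 43 (Zeta, w=20) → cum 225
  km 47 (Beta, w=60) → cum 285
Optimal location: km 40.

x = 40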